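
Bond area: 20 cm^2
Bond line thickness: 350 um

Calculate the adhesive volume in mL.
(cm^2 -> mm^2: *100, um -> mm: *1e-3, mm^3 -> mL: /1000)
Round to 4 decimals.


V = 20*100 * 350*1e-3 / 1000
= 0.7000 mL

0.7000


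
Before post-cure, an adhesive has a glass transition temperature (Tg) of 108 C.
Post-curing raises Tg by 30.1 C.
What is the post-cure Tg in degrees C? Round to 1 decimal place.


Tg_post = Tg_base + delta_Tg
= 108 + 30.1
= 138.1 C

138.1


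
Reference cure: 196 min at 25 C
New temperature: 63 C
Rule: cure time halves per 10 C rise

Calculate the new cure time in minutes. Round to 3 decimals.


factor = 2^((63-25)/10) = 13.9288
t_new = 196 / 13.9288 = 14.072 min

14.072


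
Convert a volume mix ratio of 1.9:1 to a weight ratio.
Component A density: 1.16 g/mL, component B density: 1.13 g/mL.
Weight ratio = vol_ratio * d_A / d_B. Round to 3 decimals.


= 1.9 * 1.16 / 1.13 = 1.950

1.950


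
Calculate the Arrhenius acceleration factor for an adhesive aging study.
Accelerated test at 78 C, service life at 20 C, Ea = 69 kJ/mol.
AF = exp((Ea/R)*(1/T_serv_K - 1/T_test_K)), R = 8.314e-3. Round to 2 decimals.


T_test = 351.15 K, T_serv = 293.15 K
Ea/R = 69 / 0.008314 = 8299.25
AF = exp(8299.25 * (1/293.15 - 1/351.15))
= 107.35

107.35


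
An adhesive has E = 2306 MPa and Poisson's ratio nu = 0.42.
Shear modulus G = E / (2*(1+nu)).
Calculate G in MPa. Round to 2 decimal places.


G = 2306 / (2*(1+0.42))
= 2306 / 2.84
= 811.97 MPa

811.97


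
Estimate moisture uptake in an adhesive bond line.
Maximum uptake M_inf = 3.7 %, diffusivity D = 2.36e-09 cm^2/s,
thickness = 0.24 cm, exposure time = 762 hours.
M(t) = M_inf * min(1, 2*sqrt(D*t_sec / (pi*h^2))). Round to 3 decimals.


Convert time: 762 h = 2743200 s
ratio = min(1, 2*sqrt(2.36e-09*2743200/(pi*0.24^2)))
= 0.378293
M(t) = 3.7 * 0.378293 = 1.400%

1.400


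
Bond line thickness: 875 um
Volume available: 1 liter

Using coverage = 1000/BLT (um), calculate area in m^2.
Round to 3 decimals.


1 L = 1e6 mm^3, thickness = 875 um = 0.875 mm
Area = 1e6 / 0.875 mm^2 = (1e6 / 0.875) / 1e6 m^2 = 1000 / 875 m^2
= 1.143 m^2

1.143


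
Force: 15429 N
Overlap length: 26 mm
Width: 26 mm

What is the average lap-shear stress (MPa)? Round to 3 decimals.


Average shear stress = F / (overlap * width)
= 15429 / (26 * 26)
= 22.824 MPa

22.824


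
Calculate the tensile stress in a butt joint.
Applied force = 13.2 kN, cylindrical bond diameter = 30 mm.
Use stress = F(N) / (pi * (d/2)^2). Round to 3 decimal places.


A = pi * 15.0^2 = 706.8583 mm^2
sigma = 13200.0 / 706.8583 = 18.674 MPa

18.674


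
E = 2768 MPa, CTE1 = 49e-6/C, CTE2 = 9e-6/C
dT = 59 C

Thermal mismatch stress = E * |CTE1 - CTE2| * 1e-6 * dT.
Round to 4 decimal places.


= 2768 * 40e-6 * 59
= 6.5325 MPa

6.5325


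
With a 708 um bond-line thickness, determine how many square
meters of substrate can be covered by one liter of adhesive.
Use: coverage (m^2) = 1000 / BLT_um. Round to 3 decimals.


Coverage = 1000 / 708 = 1.412 m^2

1.412


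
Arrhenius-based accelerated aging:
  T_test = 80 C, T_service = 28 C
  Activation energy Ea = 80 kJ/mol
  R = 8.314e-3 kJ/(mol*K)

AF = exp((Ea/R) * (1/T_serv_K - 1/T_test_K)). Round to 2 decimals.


T_test_K = 353.15, T_serv_K = 301.15
AF = exp((80/8.314e-3) * (1/301.15 - 1/353.15))
= 110.48

110.48


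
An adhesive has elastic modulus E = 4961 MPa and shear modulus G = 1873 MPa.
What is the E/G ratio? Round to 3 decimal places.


E/G = 4961 / 1873 = 2.649

2.649


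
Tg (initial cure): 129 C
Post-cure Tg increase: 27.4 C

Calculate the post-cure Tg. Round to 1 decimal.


Post-cure Tg = 129 + 27.4 = 156.4 C

156.4


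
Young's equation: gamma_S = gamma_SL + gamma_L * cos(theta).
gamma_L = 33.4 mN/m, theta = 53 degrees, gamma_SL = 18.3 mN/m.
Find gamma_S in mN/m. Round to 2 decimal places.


cos(53 deg) = 0.601815
gamma_S = 18.3 + 33.4 * 0.601815
= 38.40 mN/m

38.40


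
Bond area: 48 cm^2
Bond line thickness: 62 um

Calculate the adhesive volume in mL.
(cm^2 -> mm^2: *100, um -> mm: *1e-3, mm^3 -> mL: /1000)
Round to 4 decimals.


V = 48*100 * 62*1e-3 / 1000
= 0.2976 mL

0.2976


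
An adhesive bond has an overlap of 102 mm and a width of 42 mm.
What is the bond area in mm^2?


Bond area = overlap * width
= 102 * 42
= 4284 mm^2

4284


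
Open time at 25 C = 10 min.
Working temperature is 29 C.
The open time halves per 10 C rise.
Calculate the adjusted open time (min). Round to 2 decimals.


factor = 2^((29 - 25) / 10) = 1.3195
ot = 10 / 1.3195 = 7.58 min

7.58


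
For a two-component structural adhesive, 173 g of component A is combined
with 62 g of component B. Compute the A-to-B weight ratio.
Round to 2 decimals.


Weight ratio A:B = 173 / 62
= 2.79

2.79


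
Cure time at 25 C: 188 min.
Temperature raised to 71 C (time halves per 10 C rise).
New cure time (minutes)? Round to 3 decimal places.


Acceleration factor = 2^(46/10) = 24.2515
New time = 188 / 24.2515 = 7.752 min

7.752


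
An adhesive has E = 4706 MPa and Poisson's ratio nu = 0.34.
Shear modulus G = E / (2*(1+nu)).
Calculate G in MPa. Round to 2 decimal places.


G = 4706 / (2*(1+0.34))
= 4706 / 2.68
= 1755.97 MPa

1755.97


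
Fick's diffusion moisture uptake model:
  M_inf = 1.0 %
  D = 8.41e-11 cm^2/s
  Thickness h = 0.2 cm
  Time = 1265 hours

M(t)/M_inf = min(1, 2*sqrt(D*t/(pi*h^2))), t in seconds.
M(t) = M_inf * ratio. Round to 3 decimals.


t_sec = 1265 * 3600 = 4554000
ratio = 2*sqrt(8.41e-11*4554000/(pi*0.2^2))
= min(1, 0.110413)
= 0.110413
M(t) = 1.0 * 0.110413 = 0.110 %

0.110


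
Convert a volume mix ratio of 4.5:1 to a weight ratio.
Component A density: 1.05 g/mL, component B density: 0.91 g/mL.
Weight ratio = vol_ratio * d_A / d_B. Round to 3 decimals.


= 4.5 * 1.05 / 0.91 = 5.192

5.192


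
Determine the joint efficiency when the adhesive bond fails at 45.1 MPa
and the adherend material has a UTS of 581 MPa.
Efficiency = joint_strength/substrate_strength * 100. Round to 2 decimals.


Joint efficiency = 45.1 / 581 * 100
= 7.76%

7.76


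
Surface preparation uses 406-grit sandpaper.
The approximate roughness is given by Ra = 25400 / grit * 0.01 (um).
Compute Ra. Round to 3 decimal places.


Ra = 25400 / 406 * 0.01
= 254 / 406
= 0.626 um

0.626


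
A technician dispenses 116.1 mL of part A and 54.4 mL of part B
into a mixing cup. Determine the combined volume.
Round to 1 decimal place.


Combined volume = 116.1 + 54.4
= 170.5 mL

170.5


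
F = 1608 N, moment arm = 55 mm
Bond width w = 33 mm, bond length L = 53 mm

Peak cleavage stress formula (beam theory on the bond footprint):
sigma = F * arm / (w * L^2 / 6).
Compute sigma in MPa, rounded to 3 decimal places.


sigma = (1608 * 55) / (33 * 2809 / 6)
= 88440 * 6 / 92697
= 530640 / 92697
= 5.724 MPa

5.724


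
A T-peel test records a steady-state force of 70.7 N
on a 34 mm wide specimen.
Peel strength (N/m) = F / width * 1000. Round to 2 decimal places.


Peel strength = 70.7 / 34 * 1000
= 2079.41 N/m

2079.41


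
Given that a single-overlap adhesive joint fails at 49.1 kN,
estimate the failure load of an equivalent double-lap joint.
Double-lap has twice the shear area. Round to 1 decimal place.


Double-lap factor = 2
Expected load = 49.1 * 2 = 98.2 kN

98.2


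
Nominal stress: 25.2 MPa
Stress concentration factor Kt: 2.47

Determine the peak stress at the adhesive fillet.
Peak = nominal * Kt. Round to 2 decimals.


Peak stress = 25.2 * 2.47
= 62.24 MPa

62.24


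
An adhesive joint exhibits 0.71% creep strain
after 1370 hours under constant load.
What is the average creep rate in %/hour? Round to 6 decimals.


Creep rate = strain / time
= 0.71 / 1370
= 0.000518 %/h

0.000518


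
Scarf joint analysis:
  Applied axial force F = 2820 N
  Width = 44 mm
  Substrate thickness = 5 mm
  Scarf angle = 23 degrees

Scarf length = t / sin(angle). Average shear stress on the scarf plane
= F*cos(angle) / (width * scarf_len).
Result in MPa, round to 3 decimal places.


Scarf length = 5 / sin(23 deg) = 12.7965 mm
cos(23 deg) = 0.920505
Shear = 2820 * 0.920505 / (44 * 12.7965)
= 4.610 MPa

4.610


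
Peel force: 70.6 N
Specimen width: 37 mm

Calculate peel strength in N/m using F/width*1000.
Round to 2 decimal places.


Peel strength = 70.6 / 37 * 1000 = 1908.11 N/m

1908.11


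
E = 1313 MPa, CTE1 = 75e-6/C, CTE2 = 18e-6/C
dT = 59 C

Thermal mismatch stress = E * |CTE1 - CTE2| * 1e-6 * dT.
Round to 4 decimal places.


= 1313 * 57e-6 * 59
= 4.4156 MPa

4.4156


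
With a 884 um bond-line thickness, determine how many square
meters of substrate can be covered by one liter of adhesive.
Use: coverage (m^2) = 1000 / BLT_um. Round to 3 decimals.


Coverage = 1000 / 884 = 1.131 m^2

1.131


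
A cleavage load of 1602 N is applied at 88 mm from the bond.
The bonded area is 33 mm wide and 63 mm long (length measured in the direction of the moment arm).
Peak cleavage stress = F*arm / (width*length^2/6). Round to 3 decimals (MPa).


Moment = 1602 * 88 = 140976 N*mm
Section modulus = 33 * 3969 / 6 = 130977 / 6 mm^3
Stress = 140976 / (130977 / 6) = 845856 / 130977
= 6.458 MPa

6.458


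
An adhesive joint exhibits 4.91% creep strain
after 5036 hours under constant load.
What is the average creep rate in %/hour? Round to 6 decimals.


Creep rate = strain / time
= 4.91 / 5036
= 0.000975 %/h

0.000975


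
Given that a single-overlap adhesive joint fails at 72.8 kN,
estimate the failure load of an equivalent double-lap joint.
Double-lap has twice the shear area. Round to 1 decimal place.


Double-lap factor = 2
Expected load = 72.8 * 2 = 145.6 kN

145.6


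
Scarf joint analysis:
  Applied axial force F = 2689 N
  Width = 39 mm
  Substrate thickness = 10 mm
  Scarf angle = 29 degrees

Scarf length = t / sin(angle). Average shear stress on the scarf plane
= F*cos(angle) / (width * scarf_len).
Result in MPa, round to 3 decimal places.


Scarf length = 10 / sin(29 deg) = 20.6267 mm
cos(29 deg) = 0.874620
Shear = 2689 * 0.874620 / (39 * 20.6267)
= 2.924 MPa

2.924


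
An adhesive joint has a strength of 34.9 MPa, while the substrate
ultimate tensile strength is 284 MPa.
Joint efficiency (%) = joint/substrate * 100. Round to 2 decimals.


Efficiency = 34.9 / 284 * 100
= 12.29%

12.29


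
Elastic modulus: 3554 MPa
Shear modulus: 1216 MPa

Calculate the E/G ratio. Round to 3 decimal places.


E / G = 3554 / 1216 = 2.923

2.923


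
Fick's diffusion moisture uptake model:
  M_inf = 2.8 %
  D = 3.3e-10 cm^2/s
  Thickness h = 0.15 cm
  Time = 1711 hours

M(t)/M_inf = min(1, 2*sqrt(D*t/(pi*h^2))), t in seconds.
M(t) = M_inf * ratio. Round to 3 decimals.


t_sec = 1711 * 3600 = 6159600
ratio = 2*sqrt(3.3e-10*6159600/(pi*0.15^2))
= min(1, 0.339154)
= 0.339154
M(t) = 2.8 * 0.339154 = 0.950 %

0.950


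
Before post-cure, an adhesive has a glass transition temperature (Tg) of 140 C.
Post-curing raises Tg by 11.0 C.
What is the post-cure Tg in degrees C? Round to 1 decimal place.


Tg_post = Tg_base + delta_Tg
= 140 + 11.0
= 151.0 C

151.0


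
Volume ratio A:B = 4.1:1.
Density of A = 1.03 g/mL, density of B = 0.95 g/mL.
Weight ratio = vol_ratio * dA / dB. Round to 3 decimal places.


Wt ratio = 4.1 * 1.03 / 0.95
= 4.445

4.445


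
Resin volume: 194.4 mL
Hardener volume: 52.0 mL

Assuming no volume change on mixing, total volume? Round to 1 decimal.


V_total = 194.4 + 52.0 = 246.4 mL

246.4


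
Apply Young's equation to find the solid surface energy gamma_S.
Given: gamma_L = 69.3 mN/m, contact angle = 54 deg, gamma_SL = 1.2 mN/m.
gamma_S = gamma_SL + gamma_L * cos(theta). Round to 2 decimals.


theta_rad = 54 * pi/180 = 0.942478
gamma_S = 1.2 + 69.3 * cos(0.942478)
= 41.93 mN/m

41.93


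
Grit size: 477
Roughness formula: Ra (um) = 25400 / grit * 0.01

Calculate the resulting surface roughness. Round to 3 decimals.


Ra = 25400 / 477 * 0.01
= 0.532 um

0.532


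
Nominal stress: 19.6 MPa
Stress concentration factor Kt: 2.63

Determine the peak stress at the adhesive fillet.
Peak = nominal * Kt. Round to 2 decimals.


Peak stress = 19.6 * 2.63
= 51.55 MPa

51.55


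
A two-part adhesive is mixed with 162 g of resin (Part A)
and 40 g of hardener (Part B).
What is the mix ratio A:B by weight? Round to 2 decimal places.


Mix ratio = mass_A / mass_B
= 162 / 40
= 4.05

4.05


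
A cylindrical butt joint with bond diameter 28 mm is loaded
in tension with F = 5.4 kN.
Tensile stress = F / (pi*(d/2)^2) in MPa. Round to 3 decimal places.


Area = pi * (28/2)^2 = 615.7522 mm^2
Stress = 5.4*1000 / 615.7522
= 8.770 MPa

8.770


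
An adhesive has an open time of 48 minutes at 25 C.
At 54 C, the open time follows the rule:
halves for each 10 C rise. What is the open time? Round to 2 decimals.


Factor = 2^((54-25)/10) = 7.4643
Open time = 48 / 7.4643 = 6.43 min

6.43


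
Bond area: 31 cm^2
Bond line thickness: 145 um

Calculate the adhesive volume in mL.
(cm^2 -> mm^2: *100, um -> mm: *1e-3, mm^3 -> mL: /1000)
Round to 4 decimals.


V = 31*100 * 145*1e-3 / 1000
= 0.4495 mL

0.4495


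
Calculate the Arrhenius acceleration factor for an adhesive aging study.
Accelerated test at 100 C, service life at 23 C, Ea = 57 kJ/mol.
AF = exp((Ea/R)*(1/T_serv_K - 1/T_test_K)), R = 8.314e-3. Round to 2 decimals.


T_test = 373.15 K, T_serv = 296.15 K
Ea/R = 57 / 0.008314 = 6855.91
AF = exp(6855.91 * (1/296.15 - 1/373.15))
= 118.75

118.75


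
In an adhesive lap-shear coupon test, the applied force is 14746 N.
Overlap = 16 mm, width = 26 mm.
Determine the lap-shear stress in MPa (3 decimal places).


stress = F / (overlap * width)
= 14746 / (16 * 26)
= 35.447 MPa

35.447


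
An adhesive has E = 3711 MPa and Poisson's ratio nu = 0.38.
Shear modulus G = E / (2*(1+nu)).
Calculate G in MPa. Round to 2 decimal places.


G = 3711 / (2*(1+0.38))
= 3711 / 2.76
= 1344.57 MPa

1344.57


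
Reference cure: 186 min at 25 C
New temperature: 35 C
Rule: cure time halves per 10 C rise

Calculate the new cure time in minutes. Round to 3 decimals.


factor = 2^((35-25)/10) = 2.0000
t_new = 186 / 2.0000 = 93.000 min

93.000


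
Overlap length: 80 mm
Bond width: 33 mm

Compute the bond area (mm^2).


Bond area = 80 * 33 = 2640 mm^2

2640


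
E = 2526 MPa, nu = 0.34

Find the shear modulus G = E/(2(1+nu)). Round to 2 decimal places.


G = 2526 / (2 * 1.34)
= 942.54 MPa

942.54


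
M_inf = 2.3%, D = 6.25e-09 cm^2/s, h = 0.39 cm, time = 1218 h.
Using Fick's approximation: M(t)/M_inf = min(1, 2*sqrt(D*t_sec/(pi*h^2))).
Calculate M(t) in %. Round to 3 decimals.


t = 4384800 s
ratio = min(1, 2*sqrt(6.25e-09*4384800/(pi*0.1521)))
= 0.478967
M(t) = 2.3 * 0.478967 = 1.102%

1.102


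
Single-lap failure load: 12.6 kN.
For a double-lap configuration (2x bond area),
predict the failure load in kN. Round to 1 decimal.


Failure load = 12.6 * 2 = 25.2 kN

25.2


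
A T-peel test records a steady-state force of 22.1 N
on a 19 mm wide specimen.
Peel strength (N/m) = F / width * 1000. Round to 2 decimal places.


Peel strength = 22.1 / 19 * 1000
= 1163.16 N/m

1163.16


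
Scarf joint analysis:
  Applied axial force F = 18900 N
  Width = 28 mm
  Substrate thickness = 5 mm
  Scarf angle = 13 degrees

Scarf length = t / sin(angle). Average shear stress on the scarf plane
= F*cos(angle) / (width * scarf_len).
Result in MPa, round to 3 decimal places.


Scarf length = 5 / sin(13 deg) = 22.2271 mm
cos(13 deg) = 0.974370
Shear = 18900 * 0.974370 / (28 * 22.2271)
= 29.590 MPa

29.590


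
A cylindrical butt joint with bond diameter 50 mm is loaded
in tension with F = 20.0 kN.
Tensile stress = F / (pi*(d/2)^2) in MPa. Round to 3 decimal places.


Area = pi * (50/2)^2 = 1963.4954 mm^2
Stress = 20.0*1000 / 1963.4954
= 10.186 MPa

10.186


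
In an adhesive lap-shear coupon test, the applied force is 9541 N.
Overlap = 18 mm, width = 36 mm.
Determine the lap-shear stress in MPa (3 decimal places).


stress = F / (overlap * width)
= 9541 / (18 * 36)
= 14.724 MPa

14.724


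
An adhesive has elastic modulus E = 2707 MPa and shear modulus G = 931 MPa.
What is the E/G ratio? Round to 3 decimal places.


E/G = 2707 / 931 = 2.908

2.908


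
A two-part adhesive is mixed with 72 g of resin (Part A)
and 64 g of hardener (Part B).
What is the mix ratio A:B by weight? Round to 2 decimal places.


Mix ratio = mass_A / mass_B
= 72 / 64
= 1.13

1.13


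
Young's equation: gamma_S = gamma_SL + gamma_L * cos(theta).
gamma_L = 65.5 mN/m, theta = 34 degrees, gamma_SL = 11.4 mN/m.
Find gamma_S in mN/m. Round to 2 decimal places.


cos(34 deg) = 0.829038
gamma_S = 11.4 + 65.5 * 0.829038
= 65.70 mN/m

65.70


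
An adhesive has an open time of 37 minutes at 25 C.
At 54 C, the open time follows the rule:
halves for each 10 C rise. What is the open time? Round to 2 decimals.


Factor = 2^((54-25)/10) = 7.4643
Open time = 37 / 7.4643 = 4.96 min

4.96


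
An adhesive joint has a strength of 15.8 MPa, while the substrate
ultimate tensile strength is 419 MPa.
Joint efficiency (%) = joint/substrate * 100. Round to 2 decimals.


Efficiency = 15.8 / 419 * 100
= 3.77%

3.77


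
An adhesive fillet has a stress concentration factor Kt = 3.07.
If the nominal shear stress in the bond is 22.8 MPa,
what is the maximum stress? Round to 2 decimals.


Max stress = 22.8 * 3.07 = 70.00 MPa

70.00


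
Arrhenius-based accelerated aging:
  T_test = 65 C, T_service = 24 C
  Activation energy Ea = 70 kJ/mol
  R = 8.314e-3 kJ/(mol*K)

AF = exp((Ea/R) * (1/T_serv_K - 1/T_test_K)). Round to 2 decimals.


T_test_K = 338.15, T_serv_K = 297.15
AF = exp((70/8.314e-3) * (1/297.15 - 1/338.15))
= 31.05

31.05


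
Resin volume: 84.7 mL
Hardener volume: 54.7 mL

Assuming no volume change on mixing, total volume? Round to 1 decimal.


V_total = 84.7 + 54.7 = 139.4 mL

139.4


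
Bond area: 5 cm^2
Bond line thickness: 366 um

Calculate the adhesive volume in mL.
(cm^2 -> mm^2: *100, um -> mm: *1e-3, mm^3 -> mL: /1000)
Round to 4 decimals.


V = 5*100 * 366*1e-3 / 1000
= 0.1830 mL

0.1830


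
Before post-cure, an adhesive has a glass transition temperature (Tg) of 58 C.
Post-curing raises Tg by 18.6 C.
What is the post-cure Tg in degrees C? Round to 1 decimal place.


Tg_post = Tg_base + delta_Tg
= 58 + 18.6
= 76.6 C

76.6


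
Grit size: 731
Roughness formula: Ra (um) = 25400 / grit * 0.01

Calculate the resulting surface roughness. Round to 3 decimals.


Ra = 25400 / 731 * 0.01
= 0.347 um

0.347


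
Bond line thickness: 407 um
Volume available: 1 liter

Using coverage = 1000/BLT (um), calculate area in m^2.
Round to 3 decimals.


1 L = 1e6 mm^3, thickness = 407 um = 0.407 mm
Area = 1e6 / 0.407 mm^2 = (1e6 / 0.407) / 1e6 m^2 = 1000 / 407 m^2
= 2.457 m^2

2.457


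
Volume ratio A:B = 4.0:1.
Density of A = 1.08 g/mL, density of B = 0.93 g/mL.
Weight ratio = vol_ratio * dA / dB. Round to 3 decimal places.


Wt ratio = 4.0 * 1.08 / 0.93
= 4.645

4.645


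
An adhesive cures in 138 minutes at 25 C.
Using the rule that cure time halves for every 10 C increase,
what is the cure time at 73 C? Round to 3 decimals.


Factor = 2^((73 - 25) / 10) = 27.8576
Cure time = 138 / 27.8576
= 4.954 minutes

4.954


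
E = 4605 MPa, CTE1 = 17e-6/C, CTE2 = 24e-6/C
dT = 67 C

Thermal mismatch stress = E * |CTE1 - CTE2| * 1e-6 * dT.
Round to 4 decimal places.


= 4605 * 7e-6 * 67
= 2.1597 MPa

2.1597


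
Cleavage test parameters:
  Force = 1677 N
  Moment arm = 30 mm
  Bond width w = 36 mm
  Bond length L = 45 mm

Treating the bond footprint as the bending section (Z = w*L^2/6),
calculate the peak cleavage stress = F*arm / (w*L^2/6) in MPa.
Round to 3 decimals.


M = 1677 * 30 = 50310 N*mm
Z = 36 * 45^2 / 6 = 72900 / 6 mm^3
sigma = M / Z = 6 * 50310 / 72900 = 301860 / 72900
= 4.141 MPa

4.141


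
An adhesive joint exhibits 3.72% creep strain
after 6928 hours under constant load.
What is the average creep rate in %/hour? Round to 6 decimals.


Creep rate = strain / time
= 3.72 / 6928
= 0.000537 %/h

0.000537


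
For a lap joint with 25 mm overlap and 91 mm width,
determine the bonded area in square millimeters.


Area = 25 * 91 = 2275 mm^2

2275


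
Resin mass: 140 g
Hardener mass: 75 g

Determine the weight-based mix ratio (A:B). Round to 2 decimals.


Ratio = 140 / 75 = 1.87

1.87


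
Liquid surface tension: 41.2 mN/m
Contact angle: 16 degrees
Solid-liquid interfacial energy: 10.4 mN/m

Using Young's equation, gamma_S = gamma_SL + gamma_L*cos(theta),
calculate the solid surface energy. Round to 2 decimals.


gamma_S = 10.4 + 41.2 * cos(16)
= 50.00 mN/m

50.00


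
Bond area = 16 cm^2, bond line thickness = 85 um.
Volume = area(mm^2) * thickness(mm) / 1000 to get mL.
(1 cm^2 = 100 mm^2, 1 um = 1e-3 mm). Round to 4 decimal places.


area_mm2 = 16 * 100 = 1600
blt_mm = 85 * 1e-3 = 0.085
vol_mm3 = 1600 * 0.085 = 136.0
vol_mL = 136.0 / 1000 = 0.1360 mL

0.1360


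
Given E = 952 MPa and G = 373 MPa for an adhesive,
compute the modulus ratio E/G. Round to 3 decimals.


E/G ratio = 952 / 373 = 2.552

2.552


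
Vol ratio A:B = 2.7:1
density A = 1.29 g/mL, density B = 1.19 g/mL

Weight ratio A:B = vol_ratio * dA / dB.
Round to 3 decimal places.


Weight ratio = 2.7 * 1.29 / 1.19
= 2.927

2.927


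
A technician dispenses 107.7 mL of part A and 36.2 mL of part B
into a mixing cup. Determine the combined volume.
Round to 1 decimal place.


Combined volume = 107.7 + 36.2
= 143.9 mL

143.9


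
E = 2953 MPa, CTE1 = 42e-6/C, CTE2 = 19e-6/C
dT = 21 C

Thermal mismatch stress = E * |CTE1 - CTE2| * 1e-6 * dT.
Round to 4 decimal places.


= 2953 * 23e-6 * 21
= 1.4263 MPa

1.4263


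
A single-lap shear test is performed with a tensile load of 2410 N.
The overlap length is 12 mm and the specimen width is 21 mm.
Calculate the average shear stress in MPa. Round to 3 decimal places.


Shear stress = F / (overlap * width)
= 2410 / (12 * 21)
= 2410 / 252
= 9.563 MPa

9.563


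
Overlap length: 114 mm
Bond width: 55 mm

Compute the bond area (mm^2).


Bond area = 114 * 55 = 6270 mm^2

6270


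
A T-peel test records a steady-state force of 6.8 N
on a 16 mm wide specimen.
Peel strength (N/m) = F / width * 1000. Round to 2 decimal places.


Peel strength = 6.8 / 16 * 1000
= 425.00 N/m

425.00


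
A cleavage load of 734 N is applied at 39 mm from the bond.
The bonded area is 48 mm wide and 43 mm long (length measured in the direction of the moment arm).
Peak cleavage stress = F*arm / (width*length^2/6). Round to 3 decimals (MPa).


Moment = 734 * 39 = 28626 N*mm
Section modulus = 48 * 1849 / 6 = 88752 / 6 mm^3
Stress = 28626 / (88752 / 6) = 171756 / 88752
= 1.935 MPa

1.935


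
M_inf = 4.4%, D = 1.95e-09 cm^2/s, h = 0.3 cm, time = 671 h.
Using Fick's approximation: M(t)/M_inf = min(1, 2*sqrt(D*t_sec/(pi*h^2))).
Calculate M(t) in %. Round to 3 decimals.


t = 2415600 s
ratio = min(1, 2*sqrt(1.95e-09*2415600/(pi*0.0900)))
= 0.258145
M(t) = 4.4 * 0.258145 = 1.136%

1.136


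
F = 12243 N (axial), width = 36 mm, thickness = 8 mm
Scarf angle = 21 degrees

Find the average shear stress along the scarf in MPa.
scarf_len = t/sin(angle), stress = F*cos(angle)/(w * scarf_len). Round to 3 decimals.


scarf_len = 8/sin(21 deg) = 22.3234
cos(21 deg) = 0.933580
stress = 12243*0.933580/(36*22.3234) = 14.223 MPa

14.223


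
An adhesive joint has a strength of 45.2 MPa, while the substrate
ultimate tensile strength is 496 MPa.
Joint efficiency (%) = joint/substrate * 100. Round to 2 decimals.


Efficiency = 45.2 / 496 * 100
= 9.11%

9.11


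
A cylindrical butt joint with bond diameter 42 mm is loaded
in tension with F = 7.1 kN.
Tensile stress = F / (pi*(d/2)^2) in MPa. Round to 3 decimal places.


Area = pi * (42/2)^2 = 1385.4424 mm^2
Stress = 7.1*1000 / 1385.4424
= 5.125 MPa

5.125


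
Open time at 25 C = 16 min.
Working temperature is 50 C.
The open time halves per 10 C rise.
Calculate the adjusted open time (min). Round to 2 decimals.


factor = 2^((50 - 25) / 10) = 5.6569
ot = 16 / 5.6569 = 2.83 min

2.83


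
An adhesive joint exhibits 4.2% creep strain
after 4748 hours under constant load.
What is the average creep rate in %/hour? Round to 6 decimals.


Creep rate = strain / time
= 4.2 / 4748
= 0.000885 %/h

0.000885


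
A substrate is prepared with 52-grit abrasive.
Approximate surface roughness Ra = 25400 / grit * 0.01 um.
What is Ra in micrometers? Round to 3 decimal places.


Ra = 25400 / 52 * 0.01 = 4.885 um

4.885


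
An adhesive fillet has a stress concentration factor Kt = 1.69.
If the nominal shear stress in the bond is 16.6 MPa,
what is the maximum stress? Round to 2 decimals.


Max stress = 16.6 * 1.69 = 28.05 MPa

28.05


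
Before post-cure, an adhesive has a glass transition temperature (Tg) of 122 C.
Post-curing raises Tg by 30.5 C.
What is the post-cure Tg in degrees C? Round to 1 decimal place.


Tg_post = Tg_base + delta_Tg
= 122 + 30.5
= 152.5 C

152.5


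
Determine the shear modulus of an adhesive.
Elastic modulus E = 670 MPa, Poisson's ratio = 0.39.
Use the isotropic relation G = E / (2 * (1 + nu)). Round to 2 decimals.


G = 670 / (2*(1+0.39)) = 670 / 2.78
= 241.01 MPa

241.01


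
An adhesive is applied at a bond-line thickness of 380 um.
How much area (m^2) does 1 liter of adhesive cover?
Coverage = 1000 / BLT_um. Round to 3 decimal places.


Coverage = 1000 / 380 = 2.632 m^2

2.632


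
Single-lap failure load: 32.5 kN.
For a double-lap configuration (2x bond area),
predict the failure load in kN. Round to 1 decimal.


Failure load = 32.5 * 2 = 65.0 kN

65.0


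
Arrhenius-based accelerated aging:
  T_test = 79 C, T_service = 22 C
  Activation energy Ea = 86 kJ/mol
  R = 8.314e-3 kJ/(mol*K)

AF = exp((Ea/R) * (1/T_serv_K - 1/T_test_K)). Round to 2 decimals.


T_test_K = 352.15, T_serv_K = 295.15
AF = exp((86/8.314e-3) * (1/295.15 - 1/352.15))
= 290.83

290.83


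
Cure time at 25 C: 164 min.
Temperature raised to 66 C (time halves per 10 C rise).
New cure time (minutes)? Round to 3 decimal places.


Acceleration factor = 2^(41/10) = 17.1484
New time = 164 / 17.1484 = 9.564 min

9.564


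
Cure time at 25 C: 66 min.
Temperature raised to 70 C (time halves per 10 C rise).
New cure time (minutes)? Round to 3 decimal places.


Acceleration factor = 2^(45/10) = 22.6274
New time = 66 / 22.6274 = 2.917 min

2.917


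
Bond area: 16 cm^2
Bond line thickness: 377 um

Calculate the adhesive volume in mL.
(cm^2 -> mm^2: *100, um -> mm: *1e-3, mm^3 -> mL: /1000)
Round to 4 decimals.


V = 16*100 * 377*1e-3 / 1000
= 0.6032 mL

0.6032


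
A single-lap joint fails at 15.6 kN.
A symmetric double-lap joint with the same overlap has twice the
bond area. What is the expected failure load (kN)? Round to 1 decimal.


Double-lap load = 2 * 15.6 = 31.2 kN

31.2


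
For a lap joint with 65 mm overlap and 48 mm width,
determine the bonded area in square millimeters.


Area = 65 * 48 = 3120 mm^2

3120


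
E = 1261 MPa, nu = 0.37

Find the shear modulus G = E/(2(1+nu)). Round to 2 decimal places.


G = 1261 / (2 * 1.37)
= 460.22 MPa

460.22


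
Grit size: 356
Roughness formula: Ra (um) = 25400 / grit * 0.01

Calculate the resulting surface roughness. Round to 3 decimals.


Ra = 25400 / 356 * 0.01
= 0.713 um

0.713


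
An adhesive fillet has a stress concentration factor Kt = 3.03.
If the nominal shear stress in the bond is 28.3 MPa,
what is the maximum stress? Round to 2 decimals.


Max stress = 28.3 * 3.03 = 85.75 MPa

85.75


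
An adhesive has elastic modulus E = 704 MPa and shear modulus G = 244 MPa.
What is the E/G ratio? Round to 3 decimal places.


E/G = 704 / 244 = 2.885

2.885


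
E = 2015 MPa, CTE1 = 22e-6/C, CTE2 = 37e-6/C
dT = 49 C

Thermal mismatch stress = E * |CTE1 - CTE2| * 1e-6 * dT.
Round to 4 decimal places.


= 2015 * 15e-6 * 49
= 1.4810 MPa

1.4810


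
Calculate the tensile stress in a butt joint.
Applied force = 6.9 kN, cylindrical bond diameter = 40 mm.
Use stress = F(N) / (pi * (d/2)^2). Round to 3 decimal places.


A = pi * 20.0^2 = 1256.6371 mm^2
sigma = 6900.0 / 1256.6371 = 5.491 MPa

5.491


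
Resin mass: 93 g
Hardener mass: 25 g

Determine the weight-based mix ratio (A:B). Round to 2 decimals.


Ratio = 93 / 25 = 3.72

3.72


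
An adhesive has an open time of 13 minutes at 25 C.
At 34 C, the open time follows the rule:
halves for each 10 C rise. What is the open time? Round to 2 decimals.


Factor = 2^((34-25)/10) = 1.8661
Open time = 13 / 1.8661 = 6.97 min

6.97


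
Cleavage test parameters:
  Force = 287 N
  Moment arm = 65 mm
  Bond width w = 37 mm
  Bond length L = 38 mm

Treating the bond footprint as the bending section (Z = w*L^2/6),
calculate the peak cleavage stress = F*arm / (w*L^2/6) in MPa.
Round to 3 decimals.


M = 287 * 65 = 18655 N*mm
Z = 37 * 38^2 / 6 = 53428 / 6 mm^3
sigma = M / Z = 6 * 18655 / 53428 = 111930 / 53428
= 2.095 MPa

2.095


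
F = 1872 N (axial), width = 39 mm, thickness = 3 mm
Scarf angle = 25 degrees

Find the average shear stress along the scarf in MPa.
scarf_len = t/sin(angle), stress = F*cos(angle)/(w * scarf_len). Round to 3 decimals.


scarf_len = 3/sin(25 deg) = 7.0986
cos(25 deg) = 0.906308
stress = 1872*0.906308/(39*7.0986) = 6.128 MPa

6.128


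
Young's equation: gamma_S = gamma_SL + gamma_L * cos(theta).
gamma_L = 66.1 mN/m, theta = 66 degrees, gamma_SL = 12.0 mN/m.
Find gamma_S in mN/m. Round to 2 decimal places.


cos(66 deg) = 0.406737
gamma_S = 12.0 + 66.1 * 0.406737
= 38.89 mN/m

38.89


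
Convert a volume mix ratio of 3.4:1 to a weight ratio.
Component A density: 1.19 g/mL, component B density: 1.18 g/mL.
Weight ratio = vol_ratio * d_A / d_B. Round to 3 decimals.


= 3.4 * 1.19 / 1.18 = 3.429

3.429


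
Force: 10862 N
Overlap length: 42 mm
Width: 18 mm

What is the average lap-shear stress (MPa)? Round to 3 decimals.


Average shear stress = F / (overlap * width)
= 10862 / (42 * 18)
= 14.368 MPa

14.368


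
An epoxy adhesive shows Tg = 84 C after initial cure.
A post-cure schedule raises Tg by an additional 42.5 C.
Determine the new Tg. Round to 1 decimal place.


New Tg = 84 + 42.5
= 126.5 C

126.5


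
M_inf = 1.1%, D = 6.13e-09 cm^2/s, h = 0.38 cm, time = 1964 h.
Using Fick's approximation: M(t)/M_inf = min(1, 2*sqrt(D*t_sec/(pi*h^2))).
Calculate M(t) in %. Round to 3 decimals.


t = 7070400 s
ratio = min(1, 2*sqrt(6.13e-09*7070400/(pi*0.1444)))
= 0.618192
M(t) = 1.1 * 0.618192 = 0.680%

0.680


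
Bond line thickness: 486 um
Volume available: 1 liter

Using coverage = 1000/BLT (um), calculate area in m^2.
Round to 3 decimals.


1 L = 1e6 mm^3, thickness = 486 um = 0.486 mm
Area = 1e6 / 0.486 mm^2 = (1e6 / 0.486) / 1e6 m^2 = 1000 / 486 m^2
= 2.058 m^2

2.058


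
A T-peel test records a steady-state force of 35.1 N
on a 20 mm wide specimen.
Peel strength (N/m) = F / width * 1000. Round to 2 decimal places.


Peel strength = 35.1 / 20 * 1000
= 1755.00 N/m

1755.00


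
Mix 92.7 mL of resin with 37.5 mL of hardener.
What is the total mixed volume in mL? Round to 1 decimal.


Total = 92.7 + 37.5 = 130.2 mL

130.2


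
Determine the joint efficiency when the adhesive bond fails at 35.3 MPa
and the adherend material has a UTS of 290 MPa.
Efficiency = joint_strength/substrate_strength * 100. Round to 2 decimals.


Joint efficiency = 35.3 / 290 * 100
= 12.17%

12.17


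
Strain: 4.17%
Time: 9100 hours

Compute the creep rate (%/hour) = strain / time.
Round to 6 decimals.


Creep rate = 4.17 / 9100
= 0.000458 %/h

0.000458


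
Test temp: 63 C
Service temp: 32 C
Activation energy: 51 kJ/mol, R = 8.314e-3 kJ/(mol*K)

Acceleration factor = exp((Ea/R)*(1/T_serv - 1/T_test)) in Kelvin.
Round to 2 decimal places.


AF = exp((51/0.008314)*(1/305.15 - 1/336.15))
= 6.38

6.38


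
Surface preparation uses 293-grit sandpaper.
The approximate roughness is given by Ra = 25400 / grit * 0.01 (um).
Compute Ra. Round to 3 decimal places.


Ra = 25400 / 293 * 0.01
= 254 / 293
= 0.867 um

0.867


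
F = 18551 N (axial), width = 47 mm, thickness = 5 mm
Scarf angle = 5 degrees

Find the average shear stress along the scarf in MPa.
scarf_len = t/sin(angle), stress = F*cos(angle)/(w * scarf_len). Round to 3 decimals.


scarf_len = 5/sin(5 deg) = 57.3686
cos(5 deg) = 0.996195
stress = 18551*0.996195/(47*57.3686) = 6.854 MPa

6.854


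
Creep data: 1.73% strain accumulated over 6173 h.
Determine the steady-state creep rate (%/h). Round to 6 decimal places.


Rate = 1.73 / 6173 = 0.000280 %/h

0.000280


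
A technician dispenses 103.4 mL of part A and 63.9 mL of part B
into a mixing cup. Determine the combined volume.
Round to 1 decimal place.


Combined volume = 103.4 + 63.9
= 167.3 mL

167.3


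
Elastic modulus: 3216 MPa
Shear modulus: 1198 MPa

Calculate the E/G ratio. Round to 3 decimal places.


E / G = 3216 / 1198 = 2.684

2.684


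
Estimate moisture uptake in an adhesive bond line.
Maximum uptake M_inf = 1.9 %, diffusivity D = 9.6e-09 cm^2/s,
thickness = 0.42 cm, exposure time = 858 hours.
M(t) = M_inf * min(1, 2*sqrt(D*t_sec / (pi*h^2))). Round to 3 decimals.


Convert time: 858 h = 3088800 s
ratio = min(1, 2*sqrt(9.6e-09*3088800/(pi*0.42^2)))
= 0.462633
M(t) = 1.9 * 0.462633 = 0.879%

0.879


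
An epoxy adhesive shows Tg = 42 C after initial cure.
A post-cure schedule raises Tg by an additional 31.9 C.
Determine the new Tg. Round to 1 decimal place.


New Tg = 42 + 31.9
= 73.9 C

73.9


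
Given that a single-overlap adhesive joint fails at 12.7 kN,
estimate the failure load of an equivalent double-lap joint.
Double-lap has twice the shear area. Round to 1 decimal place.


Double-lap factor = 2
Expected load = 12.7 * 2 = 25.4 kN

25.4


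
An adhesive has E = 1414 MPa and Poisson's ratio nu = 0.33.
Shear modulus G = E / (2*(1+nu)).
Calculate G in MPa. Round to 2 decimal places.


G = 1414 / (2*(1+0.33))
= 1414 / 2.66
= 531.58 MPa

531.58


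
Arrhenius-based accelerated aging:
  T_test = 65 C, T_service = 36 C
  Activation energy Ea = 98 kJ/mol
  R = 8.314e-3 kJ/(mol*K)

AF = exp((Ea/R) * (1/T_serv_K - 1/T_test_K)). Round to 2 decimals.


T_test_K = 338.15, T_serv_K = 309.15
AF = exp((98/8.314e-3) * (1/309.15 - 1/338.15))
= 26.31

26.31


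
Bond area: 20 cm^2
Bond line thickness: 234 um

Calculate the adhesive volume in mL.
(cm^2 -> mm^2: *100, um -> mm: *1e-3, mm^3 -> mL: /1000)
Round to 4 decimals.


V = 20*100 * 234*1e-3 / 1000
= 0.4680 mL

0.4680


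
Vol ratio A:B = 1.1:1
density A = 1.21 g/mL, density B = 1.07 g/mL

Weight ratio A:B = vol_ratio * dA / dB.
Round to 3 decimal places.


Weight ratio = 1.1 * 1.21 / 1.07
= 1.244

1.244


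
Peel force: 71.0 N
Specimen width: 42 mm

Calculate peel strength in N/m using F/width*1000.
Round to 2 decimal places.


Peel strength = 71.0 / 42 * 1000 = 1690.48 N/m

1690.48


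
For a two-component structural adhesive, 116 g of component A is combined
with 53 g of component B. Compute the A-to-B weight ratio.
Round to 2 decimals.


Weight ratio A:B = 116 / 53
= 2.19

2.19


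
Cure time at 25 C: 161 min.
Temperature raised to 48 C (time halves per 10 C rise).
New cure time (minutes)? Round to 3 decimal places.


Acceleration factor = 2^(23/10) = 4.9246
New time = 161 / 4.9246 = 32.693 min

32.693


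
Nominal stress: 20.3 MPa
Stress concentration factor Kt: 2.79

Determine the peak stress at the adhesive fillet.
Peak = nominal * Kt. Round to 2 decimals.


Peak stress = 20.3 * 2.79
= 56.64 MPa

56.64


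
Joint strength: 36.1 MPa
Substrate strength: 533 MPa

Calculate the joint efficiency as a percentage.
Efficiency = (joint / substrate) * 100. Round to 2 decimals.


Efficiency = (36.1 / 533) * 100 = 6.77%

6.77


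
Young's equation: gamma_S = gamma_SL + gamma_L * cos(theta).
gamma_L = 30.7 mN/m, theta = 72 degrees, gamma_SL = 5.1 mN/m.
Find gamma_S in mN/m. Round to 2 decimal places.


cos(72 deg) = 0.309017
gamma_S = 5.1 + 30.7 * 0.309017
= 14.59 mN/m

14.59


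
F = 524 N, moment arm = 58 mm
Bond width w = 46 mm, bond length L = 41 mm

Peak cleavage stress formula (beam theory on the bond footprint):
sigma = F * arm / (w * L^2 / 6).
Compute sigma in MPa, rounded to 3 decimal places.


sigma = (524 * 58) / (46 * 1681 / 6)
= 30392 * 6 / 77326
= 182352 / 77326
= 2.358 MPa

2.358


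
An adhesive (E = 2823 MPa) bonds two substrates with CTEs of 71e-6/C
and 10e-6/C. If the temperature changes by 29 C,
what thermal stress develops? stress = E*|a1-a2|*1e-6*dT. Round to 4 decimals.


Stress = 2823 * |71 - 10| * 1e-6 * 29
= 4.9939 MPa

4.9939


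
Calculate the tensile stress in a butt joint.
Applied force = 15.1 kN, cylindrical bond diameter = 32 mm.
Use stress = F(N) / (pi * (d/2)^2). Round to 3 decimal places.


A = pi * 16.0^2 = 804.2477 mm^2
sigma = 15100.0 / 804.2477 = 18.775 MPa

18.775


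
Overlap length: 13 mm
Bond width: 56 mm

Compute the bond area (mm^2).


Bond area = 13 * 56 = 728 mm^2

728


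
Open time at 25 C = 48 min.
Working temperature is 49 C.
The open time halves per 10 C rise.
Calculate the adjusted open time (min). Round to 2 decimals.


factor = 2^((49 - 25) / 10) = 5.2780
ot = 48 / 5.2780 = 9.09 min

9.09


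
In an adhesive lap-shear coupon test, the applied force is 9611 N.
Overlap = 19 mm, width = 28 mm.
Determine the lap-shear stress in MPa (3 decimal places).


stress = F / (overlap * width)
= 9611 / (19 * 28)
= 18.066 MPa

18.066


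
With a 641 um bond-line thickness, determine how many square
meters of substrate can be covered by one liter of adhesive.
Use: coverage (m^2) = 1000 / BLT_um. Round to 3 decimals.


Coverage = 1000 / 641 = 1.560 m^2

1.560


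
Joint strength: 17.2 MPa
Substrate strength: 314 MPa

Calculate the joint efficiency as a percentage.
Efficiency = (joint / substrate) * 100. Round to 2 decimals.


Efficiency = (17.2 / 314) * 100 = 5.48%

5.48


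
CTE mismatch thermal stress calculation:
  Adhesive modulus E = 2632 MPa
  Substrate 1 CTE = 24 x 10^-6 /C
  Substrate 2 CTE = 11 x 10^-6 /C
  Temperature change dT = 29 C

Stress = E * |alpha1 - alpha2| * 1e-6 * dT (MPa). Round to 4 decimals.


delta_alpha = |24 - 11| = 13 x 10^-6/C
Stress = 2632 * 13e-6 * 29
= 0.9923 MPa

0.9923


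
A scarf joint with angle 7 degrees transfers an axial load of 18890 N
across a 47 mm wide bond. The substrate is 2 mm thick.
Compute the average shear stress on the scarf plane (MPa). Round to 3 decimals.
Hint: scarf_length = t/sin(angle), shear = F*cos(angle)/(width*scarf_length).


scarf_length = 2 / sin(7 deg) = 16.4110 mm
cos(7 deg) = 0.992546
shear stress = 18890 * 0.992546 / (47 * 16.4110)
= 24.308 MPa

24.308


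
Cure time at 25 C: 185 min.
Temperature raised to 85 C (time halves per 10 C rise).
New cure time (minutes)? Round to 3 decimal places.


Acceleration factor = 2^(60/10) = 64.0000
New time = 185 / 64.0000 = 2.891 min

2.891


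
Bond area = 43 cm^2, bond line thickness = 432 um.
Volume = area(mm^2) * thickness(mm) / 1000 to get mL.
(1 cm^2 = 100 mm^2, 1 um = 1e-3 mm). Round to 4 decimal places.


area_mm2 = 43 * 100 = 4300
blt_mm = 432 * 1e-3 = 0.432
vol_mm3 = 4300 * 0.432 = 1857.6
vol_mL = 1857.6 / 1000 = 1.8576 mL

1.8576


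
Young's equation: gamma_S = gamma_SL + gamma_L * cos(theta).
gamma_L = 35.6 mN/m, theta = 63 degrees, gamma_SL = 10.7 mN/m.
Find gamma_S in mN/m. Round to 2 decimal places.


cos(63 deg) = 0.453990
gamma_S = 10.7 + 35.6 * 0.453990
= 26.86 mN/m

26.86


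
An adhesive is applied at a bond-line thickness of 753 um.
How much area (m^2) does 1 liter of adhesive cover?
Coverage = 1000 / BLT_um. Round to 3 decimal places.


Coverage = 1000 / 753 = 1.328 m^2

1.328
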